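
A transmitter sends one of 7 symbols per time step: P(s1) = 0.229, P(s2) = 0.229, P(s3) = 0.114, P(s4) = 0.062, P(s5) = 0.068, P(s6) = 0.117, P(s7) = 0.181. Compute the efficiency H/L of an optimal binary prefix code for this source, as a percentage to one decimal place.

99.3%

Entropy H = −Σ p log₂ p ≈ 2.6521 bits.
Huffman merges: 31/500+17/250→13/100; 57/500+117/1000→231/1000; 13/100+181/1000→311/1000; 229/1000+229/1000→229/500; 231/1000+311/1000→271/500; 229/500+271/500→1. L = 334/125 ≈ 2.6720.
Efficiency = H/L = 2.6521/2.6720 = 99.3%.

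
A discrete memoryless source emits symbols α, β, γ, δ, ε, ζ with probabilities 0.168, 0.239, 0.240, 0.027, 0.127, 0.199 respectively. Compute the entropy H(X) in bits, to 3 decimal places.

H = −Σ pᵢ log₂ pᵢ.
−0.168·log₂(0.168) = 0.4323
−0.239·log₂(0.239) = 0.4935
−0.240·log₂(0.240) = 0.4941
−0.027·log₂(0.027) = 0.1407
−0.127·log₂(0.127) = 0.3781
−0.199·log₂(0.199) = 0.4635
Sum ≈ 2.4023 → 2.402 bits.

2.402 bits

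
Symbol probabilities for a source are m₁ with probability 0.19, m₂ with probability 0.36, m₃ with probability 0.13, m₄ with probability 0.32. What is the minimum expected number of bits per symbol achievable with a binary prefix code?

Repeatedly combine the two least-probable nodes; the expected code length is the sum of the merged weights.
merge 13/100 + 19/100 → 8/25
merge 8/25 + 8/25 → 16/25
merge 9/25 + 16/25 → 1
L = 8/25 + 16/25 + 1 = 49/25 = 1.96 bits/symbol.

1.96 bits/symbol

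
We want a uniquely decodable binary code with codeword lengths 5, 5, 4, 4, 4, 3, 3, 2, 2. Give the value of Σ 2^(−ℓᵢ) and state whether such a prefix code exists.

With common denominator 2^5 = 32: Σ 2^(−ℓᵢ) = 1/32 + 1/32 + 2/32 + 2/32 + 2/32 + 4/32 + 4/32 + 8/32 + 8/32 = 32/32 = 1.
Kraft's inequality requires Σ ≤ 1; here Σ = 1 ≤ 1, so such a prefix code exists.

1; yes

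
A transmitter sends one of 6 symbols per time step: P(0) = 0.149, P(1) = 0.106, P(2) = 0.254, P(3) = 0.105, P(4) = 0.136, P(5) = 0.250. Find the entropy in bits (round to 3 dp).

H = −Σ pᵢ log₂ pᵢ.
−0.149·log₂(0.149) = 0.4092
−0.106·log₂(0.106) = 0.3432
−0.254·log₂(0.254) = 0.5022
−0.105·log₂(0.105) = 0.3414
−0.136·log₂(0.136) = 0.3915
−0.250·log₂(0.250) = 0.5000
Sum ≈ 2.4875 → 2.488 bits.

2.488 bits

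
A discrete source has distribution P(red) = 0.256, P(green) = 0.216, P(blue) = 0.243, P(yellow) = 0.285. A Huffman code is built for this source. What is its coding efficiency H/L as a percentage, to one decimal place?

99.6%

Entropy H = −Σ p log₂ p ≈ 1.9929 bits.
Huffman merges: 27/125+243/1000→459/1000; 32/125+57/200→541/1000; 459/1000+541/1000→1. L = 2 ≈ 2.0000.
Efficiency = H/L = 1.9929/2.0000 = 99.6%.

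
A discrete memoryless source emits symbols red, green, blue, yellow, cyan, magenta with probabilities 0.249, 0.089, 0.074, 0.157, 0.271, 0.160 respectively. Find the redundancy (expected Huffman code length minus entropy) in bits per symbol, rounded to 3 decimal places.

0.039 bits

Entropy H = −Σ p log₂ p ≈ 2.4409 bits.
Huffman merges: 37/500+89/1000→163/1000; 157/1000+4/25→317/1000; 163/1000+249/1000→103/250; 271/1000+317/1000→147/250; 103/250+147/250→1. L = 62/25 ≈ 2.4800.
L − H = 2.4800 − 2.4409 = 0.039 bits.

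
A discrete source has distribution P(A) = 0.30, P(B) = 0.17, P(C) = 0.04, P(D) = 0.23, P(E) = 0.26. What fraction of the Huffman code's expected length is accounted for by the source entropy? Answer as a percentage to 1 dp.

Entropy H = −Σ p log₂ p ≈ 2.1344 bits.
Huffman merges: 1/25+17/100→21/100; 21/100+23/100→11/25; 13/50+3/10→14/25; 11/25+14/25→1. L = 221/100 ≈ 2.2100.
Efficiency = H/L = 2.1344/2.2100 = 96.6%.

96.6%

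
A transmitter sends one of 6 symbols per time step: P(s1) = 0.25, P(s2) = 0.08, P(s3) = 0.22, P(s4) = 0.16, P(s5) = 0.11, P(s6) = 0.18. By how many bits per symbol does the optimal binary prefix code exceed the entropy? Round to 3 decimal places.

Entropy H = −Σ p log₂ p ≈ 2.4907 bits.
Huffman merges: 2/25+11/100→19/100; 4/25+9/50→17/50; 19/100+11/50→41/100; 1/4+17/50→59/100; 41/100+59/100→1. L = 253/100 ≈ 2.5300.
L − H = 2.5300 − 2.4907 = 0.039 bits.

0.039 bits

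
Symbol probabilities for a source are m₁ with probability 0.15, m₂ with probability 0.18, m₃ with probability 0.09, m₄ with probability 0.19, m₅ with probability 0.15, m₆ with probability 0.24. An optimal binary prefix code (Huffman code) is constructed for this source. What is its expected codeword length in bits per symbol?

2.57 bits/symbol

Repeatedly combine the two least-probable nodes; the expected code length is the sum of the merged weights.
merge 9/100 + 3/20 → 6/25
merge 3/20 + 9/50 → 33/100
merge 19/100 + 6/25 → 43/100
merge 6/25 + 33/100 → 57/100
merge 43/100 + 57/100 → 1
L = 6/25 + 33/100 + 43/100 + 57/100 + 1 = 257/100 = 2.57 bits/symbol.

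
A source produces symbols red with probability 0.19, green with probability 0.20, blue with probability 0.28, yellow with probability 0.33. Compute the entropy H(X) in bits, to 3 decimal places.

1.962 bits

H = −Σ pᵢ log₂ pᵢ.
−0.19·log₂(0.19) = 0.4552
−0.20·log₂(0.20) = 0.4644
−0.28·log₂(0.28) = 0.5142
−0.33·log₂(0.33) = 0.5278
Sum ≈ 1.9617 → 1.962 bits.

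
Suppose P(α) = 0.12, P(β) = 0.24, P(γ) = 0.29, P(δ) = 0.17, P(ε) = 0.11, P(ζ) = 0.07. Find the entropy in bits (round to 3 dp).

2.433 bits

H = −Σ pᵢ log₂ pᵢ.
−0.12·log₂(0.12) = 0.3671
−0.24·log₂(0.24) = 0.4941
−0.29·log₂(0.29) = 0.5179
−0.17·log₂(0.17) = 0.4346
−0.11·log₂(0.11) = 0.3503
−0.07·log₂(0.07) = 0.2686
Sum ≈ 2.4325 → 2.433 bits.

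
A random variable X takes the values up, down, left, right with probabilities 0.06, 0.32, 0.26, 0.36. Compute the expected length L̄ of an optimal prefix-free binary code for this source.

1.96 bits/symbol

Repeatedly combine the two least-probable nodes; the expected code length is the sum of the merged weights.
merge 3/50 + 13/50 → 8/25
merge 8/25 + 8/25 → 16/25
merge 9/25 + 16/25 → 1
L = 8/25 + 16/25 + 1 = 49/25 = 1.96 bits/symbol.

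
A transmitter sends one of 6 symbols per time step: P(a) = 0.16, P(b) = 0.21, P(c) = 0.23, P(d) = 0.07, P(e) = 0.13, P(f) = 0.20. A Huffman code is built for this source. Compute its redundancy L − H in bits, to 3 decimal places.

Entropy H = −Σ p log₂ p ≈ 2.4991 bits.
Huffman merges: 7/100+13/100→1/5; 4/25+1/5→9/25; 1/5+21/100→41/100; 23/100+9/25→59/100; 41/100+59/100→1. L = 64/25 ≈ 2.5600.
L − H = 2.5600 − 2.4991 = 0.061 bits.

0.061 bits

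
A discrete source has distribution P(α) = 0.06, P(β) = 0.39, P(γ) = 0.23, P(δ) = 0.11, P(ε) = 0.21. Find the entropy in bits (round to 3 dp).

H = −Σ pᵢ log₂ pᵢ.
−0.06·log₂(0.06) = 0.2435
−0.39·log₂(0.39) = 0.5298
−0.23·log₂(0.23) = 0.4877
−0.11·log₂(0.11) = 0.3503
−0.21·log₂(0.21) = 0.4728
Sum ≈ 2.0841 → 2.084 bits.

2.084 bits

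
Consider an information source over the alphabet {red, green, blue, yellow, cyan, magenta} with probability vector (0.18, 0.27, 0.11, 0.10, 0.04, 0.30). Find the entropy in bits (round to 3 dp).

H = −Σ pᵢ log₂ pᵢ.
−0.18·log₂(0.18) = 0.4453
−0.27·log₂(0.27) = 0.5100
−0.11·log₂(0.11) = 0.3503
−0.10·log₂(0.10) = 0.3322
−0.04·log₂(0.04) = 0.1858
−0.30·log₂(0.30) = 0.5211
Sum ≈ 2.3447 → 2.345 bits.

2.345 bits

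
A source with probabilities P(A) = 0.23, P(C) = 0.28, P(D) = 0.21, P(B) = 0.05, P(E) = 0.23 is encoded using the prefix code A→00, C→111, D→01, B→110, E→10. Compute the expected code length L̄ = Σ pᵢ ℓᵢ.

2.33 bits/symbol

L̄ = Σ pᵢ·ℓᵢ = 0.23·2 + 0.28·3 + 0.21·2 + 0.05·3 + 0.23·2 = 2.33 bits/symbol.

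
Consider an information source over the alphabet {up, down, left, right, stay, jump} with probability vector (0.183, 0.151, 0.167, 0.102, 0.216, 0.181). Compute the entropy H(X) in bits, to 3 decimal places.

H = −Σ pᵢ log₂ pᵢ.
−0.183·log₂(0.183) = 0.4484
−0.151·log₂(0.151) = 0.4118
−0.167·log₂(0.167) = 0.4312
−0.102·log₂(0.102) = 0.3359
−0.216·log₂(0.216) = 0.4776
−0.181·log₂(0.181) = 0.4463
Sum ≈ 2.5512 → 2.551 bits.

2.551 bits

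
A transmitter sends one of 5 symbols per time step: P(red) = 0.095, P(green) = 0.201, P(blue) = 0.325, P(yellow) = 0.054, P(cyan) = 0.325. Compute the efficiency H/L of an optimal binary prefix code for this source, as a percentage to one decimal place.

96.3%

Entropy H = −Σ p log₂ p ≈ 2.0692 bits.
Huffman merges: 27/500+19/200→149/1000; 149/1000+201/1000→7/20; 13/40+13/40→13/20; 7/20+13/20→1. L = 2149/1000 ≈ 2.1490.
Efficiency = H/L = 2.0692/2.1490 = 96.3%.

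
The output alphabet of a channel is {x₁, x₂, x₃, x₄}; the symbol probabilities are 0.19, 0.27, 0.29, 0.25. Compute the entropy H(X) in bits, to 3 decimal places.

1.983 bits

H = −Σ pᵢ log₂ pᵢ.
−0.19·log₂(0.19) = 0.4552
−0.27·log₂(0.27) = 0.5100
−0.29·log₂(0.29) = 0.5179
−0.25·log₂(0.25) = 0.5000
Sum ≈ 1.9832 → 1.983 bits.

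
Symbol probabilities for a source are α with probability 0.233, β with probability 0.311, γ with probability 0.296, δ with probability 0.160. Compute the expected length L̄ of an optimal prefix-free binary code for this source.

2 bits/symbol

Repeatedly combine the two least-probable nodes; the expected code length is the sum of the merged weights.
merge 4/25 + 233/1000 → 393/1000
merge 37/125 + 311/1000 → 607/1000
merge 393/1000 + 607/1000 → 1
L = 393/1000 + 607/1000 + 1 = 2 bits/symbol.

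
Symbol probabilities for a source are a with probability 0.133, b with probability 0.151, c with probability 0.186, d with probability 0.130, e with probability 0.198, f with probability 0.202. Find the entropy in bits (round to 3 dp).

H = −Σ pᵢ log₂ pᵢ.
−0.133·log₂(0.133) = 0.3871
−0.151·log₂(0.151) = 0.4118
−0.186·log₂(0.186) = 0.4514
−0.130·log₂(0.130) = 0.3826
−0.198·log₂(0.198) = 0.4626
−0.202·log₂(0.202) = 0.4661
Sum ≈ 2.5617 → 2.562 bits.

2.562 bits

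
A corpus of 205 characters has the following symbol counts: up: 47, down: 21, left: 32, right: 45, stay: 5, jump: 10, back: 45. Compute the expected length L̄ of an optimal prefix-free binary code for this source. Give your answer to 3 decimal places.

Probabilities are the counts divided by 205.
Repeatedly combine the two least-probable nodes; the expected code length is the sum of the merged weights.
merge 1/41 + 2/41 → 3/41
merge 3/41 + 21/205 → 36/205
merge 32/205 + 36/205 → 68/205
merge 9/41 + 9/41 → 18/41
merge 47/205 + 68/205 → 23/41
merge 18/41 + 23/41 → 1
L = 3/41 + 36/205 + 68/205 + 18/41 + 23/41 + 1 = 529/205 ≈ 2.580 bits/symbol.

2.580 bits/symbol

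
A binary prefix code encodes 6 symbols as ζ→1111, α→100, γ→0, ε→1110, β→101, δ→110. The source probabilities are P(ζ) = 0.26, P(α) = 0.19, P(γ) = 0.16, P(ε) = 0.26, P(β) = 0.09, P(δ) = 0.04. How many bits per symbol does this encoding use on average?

3.2 bits/symbol

L̄ = Σ pᵢ·ℓᵢ = 0.26·4 + 0.19·3 + 0.16·1 + 0.26·4 + 0.09·3 + 0.04·3 = 3.2 bits/symbol.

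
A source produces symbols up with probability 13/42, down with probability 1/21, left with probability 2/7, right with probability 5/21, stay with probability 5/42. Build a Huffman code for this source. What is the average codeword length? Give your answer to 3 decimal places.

Repeatedly combine the two least-probable nodes; the expected code length is the sum of the merged weights.
merge 1/21 + 5/42 → 1/6
merge 1/6 + 5/21 → 17/42
merge 2/7 + 13/42 → 25/42
merge 17/42 + 25/42 → 1
L = 1/6 + 17/42 + 25/42 + 1 = 13/6 ≈ 2.167 bits/symbol.

2.167 bits/symbol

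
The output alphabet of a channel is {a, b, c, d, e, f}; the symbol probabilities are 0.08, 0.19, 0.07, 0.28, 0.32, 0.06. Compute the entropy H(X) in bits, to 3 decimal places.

H = −Σ pᵢ log₂ pᵢ.
−0.08·log₂(0.08) = 0.2915
−0.19·log₂(0.19) = 0.4552
−0.07·log₂(0.07) = 0.2686
−0.28·log₂(0.28) = 0.5142
−0.32·log₂(0.32) = 0.5260
−0.06·log₂(0.06) = 0.2435
Sum ≈ 2.2991 → 2.299 bits.

2.299 bits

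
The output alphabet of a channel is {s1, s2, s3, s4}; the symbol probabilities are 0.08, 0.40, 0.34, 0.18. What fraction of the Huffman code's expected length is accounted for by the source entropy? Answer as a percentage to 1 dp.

Entropy H = −Σ p log₂ p ≈ 1.7948 bits.
Huffman merges: 2/25+9/50→13/50; 13/50+17/50→3/5; 2/5+3/5→1. L = 93/50 ≈ 1.8600.
Efficiency = H/L = 1.7948/1.8600 = 96.5%.

96.5%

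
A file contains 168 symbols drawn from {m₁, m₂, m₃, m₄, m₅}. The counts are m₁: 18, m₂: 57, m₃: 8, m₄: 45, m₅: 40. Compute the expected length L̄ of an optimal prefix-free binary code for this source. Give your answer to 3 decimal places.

Probabilities are the counts divided by 168.
Repeatedly combine the two least-probable nodes; the expected code length is the sum of the merged weights.
merge 1/21 + 3/28 → 13/84
merge 13/84 + 5/21 → 11/28
merge 15/56 + 19/56 → 17/28
merge 11/28 + 17/28 → 1
L = 13/84 + 11/28 + 17/28 + 1 = 181/84 ≈ 2.155 bits/symbol.

2.155 bits/symbol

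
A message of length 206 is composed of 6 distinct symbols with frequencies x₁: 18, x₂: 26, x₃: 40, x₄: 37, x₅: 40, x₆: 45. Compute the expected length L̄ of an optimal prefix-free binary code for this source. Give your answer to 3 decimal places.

2.587 bits/symbol

Probabilities are the counts divided by 206.
Repeatedly combine the two least-probable nodes; the expected code length is the sum of the merged weights.
merge 9/103 + 13/103 → 22/103
merge 37/206 + 20/103 → 77/206
merge 20/103 + 22/103 → 42/103
merge 45/206 + 77/206 → 61/103
merge 42/103 + 61/103 → 1
L = 22/103 + 77/206 + 42/103 + 61/103 + 1 = 533/206 ≈ 2.587 bits/symbol.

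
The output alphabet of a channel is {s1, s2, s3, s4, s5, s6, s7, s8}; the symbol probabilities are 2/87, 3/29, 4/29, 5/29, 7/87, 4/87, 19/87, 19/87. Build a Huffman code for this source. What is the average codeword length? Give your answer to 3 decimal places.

Repeatedly combine the two least-probable nodes; the expected code length is the sum of the merged weights.
merge 2/87 + 4/87 → 2/29
merge 2/29 + 7/87 → 13/87
merge 3/29 + 4/29 → 7/29
merge 13/87 + 5/29 → 28/87
merge 19/87 + 19/87 → 38/87
merge 7/29 + 28/87 → 49/87
merge 38/87 + 49/87 → 1
L = 2/29 + 13/87 + 7/29 + 28/87 + 38/87 + 49/87 + 1 = 242/87 ≈ 2.782 bits/symbol.

2.782 bits/symbol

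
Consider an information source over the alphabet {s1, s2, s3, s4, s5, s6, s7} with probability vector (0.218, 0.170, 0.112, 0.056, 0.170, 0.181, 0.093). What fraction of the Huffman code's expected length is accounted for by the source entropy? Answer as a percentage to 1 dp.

Entropy H = −Σ p log₂ p ≈ 2.6999 bits.
Huffman merges: 7/125+93/1000→149/1000; 14/125+149/1000→261/1000; 17/100+17/100→17/50; 181/1000+109/500→399/1000; 261/1000+17/50→601/1000; 399/1000+601/1000→1. L = 11/4 ≈ 2.7500.
Efficiency = H/L = 2.6999/2.7500 = 98.2%.

98.2%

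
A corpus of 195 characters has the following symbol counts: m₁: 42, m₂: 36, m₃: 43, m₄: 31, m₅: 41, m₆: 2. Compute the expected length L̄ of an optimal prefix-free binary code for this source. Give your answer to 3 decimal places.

2.523 bits/symbol

Probabilities are the counts divided by 195.
Repeatedly combine the two least-probable nodes; the expected code length is the sum of the merged weights.
merge 2/195 + 31/195 → 11/65
merge 11/65 + 12/65 → 23/65
merge 41/195 + 14/65 → 83/195
merge 43/195 + 23/65 → 112/195
merge 83/195 + 112/195 → 1
L = 11/65 + 23/65 + 83/195 + 112/195 + 1 = 164/65 ≈ 2.523 bits/symbol.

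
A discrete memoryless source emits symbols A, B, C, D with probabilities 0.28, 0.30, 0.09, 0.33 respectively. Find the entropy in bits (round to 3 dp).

H = −Σ pᵢ log₂ pᵢ.
−0.28·log₂(0.28) = 0.5142
−0.30·log₂(0.30) = 0.5211
−0.09·log₂(0.09) = 0.3127
−0.33·log₂(0.33) = 0.5278
Sum ≈ 1.8758 → 1.876 bits.

1.876 bits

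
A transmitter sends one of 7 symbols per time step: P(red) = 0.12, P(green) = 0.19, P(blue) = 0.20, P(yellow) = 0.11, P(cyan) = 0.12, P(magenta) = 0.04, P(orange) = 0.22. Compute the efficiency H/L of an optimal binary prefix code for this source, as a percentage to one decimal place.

Entropy H = −Σ p log₂ p ≈ 2.6704 bits.
Huffman merges: 1/25+11/100→3/20; 3/25+3/25→6/25; 3/20+19/100→17/50; 1/5+11/50→21/50; 6/25+17/50→29/50; 21/50+29/50→1. L = 273/100 ≈ 2.7300.
Efficiency = H/L = 2.6704/2.7300 = 97.8%.

97.8%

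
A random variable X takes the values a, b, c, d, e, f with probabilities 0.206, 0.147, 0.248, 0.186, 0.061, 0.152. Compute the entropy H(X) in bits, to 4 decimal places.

2.4856 bits

H = −Σ pᵢ log₂ pᵢ.
−0.206·log₂(0.206) = 0.4695
−0.147·log₂(0.147) = 0.4066
−0.248·log₂(0.248) = 0.4989
−0.186·log₂(0.186) = 0.4514
−0.061·log₂(0.061) = 0.2461
−0.152·log₂(0.152) = 0.4131
Sum ≈ 2.4856 → 2.4856 bits.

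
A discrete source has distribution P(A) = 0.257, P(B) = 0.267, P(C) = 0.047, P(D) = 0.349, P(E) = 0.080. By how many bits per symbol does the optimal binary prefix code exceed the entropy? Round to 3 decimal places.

0.086 bits

Entropy H = −Σ p log₂ p ≈ 2.0413 bits.
Huffman merges: 47/1000+2/25→127/1000; 127/1000+257/1000→48/125; 267/1000+349/1000→77/125; 48/125+77/125→1. L = 2127/1000 ≈ 2.1270.
L − H = 2.1270 − 2.0413 = 0.086 bits.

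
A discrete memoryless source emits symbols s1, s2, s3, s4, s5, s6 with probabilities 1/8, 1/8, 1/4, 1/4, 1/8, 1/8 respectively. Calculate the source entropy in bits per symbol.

2.5 bits

Each probability is a power of 1/2, so log₂(1/p) is an integer.
H = Σ p·log₂(1/p) = 1/8·3 + 1/8·3 + 1/4·2 + 1/4·2 + 1/8·3 + 1/8·3 = 2.5 bits.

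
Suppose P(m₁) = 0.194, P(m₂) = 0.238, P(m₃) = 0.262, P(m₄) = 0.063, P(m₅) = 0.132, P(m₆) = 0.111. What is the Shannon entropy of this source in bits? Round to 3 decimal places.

H = −Σ pᵢ log₂ pᵢ.
−0.194·log₂(0.194) = 0.4590
−0.238·log₂(0.238) = 0.4929
−0.262·log₂(0.262) = 0.5063
−0.063·log₂(0.063) = 0.2513
−0.132·log₂(0.132) = 0.3856
−0.111·log₂(0.111) = 0.3520
Sum ≈ 2.4471 → 2.447 bits.

2.447 bits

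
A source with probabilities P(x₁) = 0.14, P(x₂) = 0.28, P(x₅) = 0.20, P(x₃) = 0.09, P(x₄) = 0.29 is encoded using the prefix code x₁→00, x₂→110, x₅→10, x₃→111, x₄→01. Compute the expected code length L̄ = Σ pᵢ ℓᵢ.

2.37 bits/symbol

L̄ = Σ pᵢ·ℓᵢ = 0.14·2 + 0.28·3 + 0.20·2 + 0.09·3 + 0.29·2 = 2.37 bits/symbol.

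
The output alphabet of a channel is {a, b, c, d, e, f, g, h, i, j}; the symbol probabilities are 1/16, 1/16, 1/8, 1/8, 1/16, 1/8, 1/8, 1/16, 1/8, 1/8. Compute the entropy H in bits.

3.25 bits

Each probability is a power of 1/2, so log₂(1/p) is an integer.
H = Σ p·log₂(1/p) = 1/16·4 + 1/16·4 + 1/8·3 + 1/8·3 + 1/16·4 + 1/8·3 + 1/8·3 + 1/16·4 + 1/8·3 + 1/8·3 = 3.25 bits.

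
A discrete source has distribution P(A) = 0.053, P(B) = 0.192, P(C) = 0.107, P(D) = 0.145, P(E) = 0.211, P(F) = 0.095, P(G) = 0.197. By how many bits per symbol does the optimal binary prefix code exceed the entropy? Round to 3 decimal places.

Entropy H = −Σ p log₂ p ≈ 2.6886 bits.
Huffman merges: 53/1000+19/200→37/250; 107/1000+29/200→63/250; 37/250+24/125→17/50; 197/1000+211/1000→51/125; 63/250+17/50→74/125; 51/125+74/125→1. L = 137/50 ≈ 2.7400.
L − H = 2.7400 − 2.6886 = 0.051 bits.

0.051 bits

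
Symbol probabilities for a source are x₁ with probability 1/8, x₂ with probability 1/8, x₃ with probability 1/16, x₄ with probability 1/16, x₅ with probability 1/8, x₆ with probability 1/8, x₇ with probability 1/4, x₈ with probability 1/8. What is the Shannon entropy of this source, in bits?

2.875 bits

Each probability is a power of 1/2, so log₂(1/p) is an integer.
H = Σ p·log₂(1/p) = 1/8·3 + 1/8·3 + 1/16·4 + 1/16·4 + 1/8·3 + 1/8·3 + 1/4·2 + 1/8·3 = 2.875 bits.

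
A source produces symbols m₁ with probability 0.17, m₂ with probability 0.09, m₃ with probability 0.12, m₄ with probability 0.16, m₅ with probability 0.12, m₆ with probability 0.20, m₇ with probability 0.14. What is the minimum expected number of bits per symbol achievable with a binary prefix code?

Repeatedly combine the two least-probable nodes; the expected code length is the sum of the merged weights.
merge 9/100 + 3/25 → 21/100
merge 3/25 + 7/50 → 13/50
merge 4/25 + 17/100 → 33/100
merge 1/5 + 21/100 → 41/100
merge 13/50 + 33/100 → 59/100
merge 41/100 + 59/100 → 1
L = 21/100 + 13/50 + 33/100 + 41/100 + 59/100 + 1 = 14/5 = 2.8 bits/symbol.

2.8 bits/symbol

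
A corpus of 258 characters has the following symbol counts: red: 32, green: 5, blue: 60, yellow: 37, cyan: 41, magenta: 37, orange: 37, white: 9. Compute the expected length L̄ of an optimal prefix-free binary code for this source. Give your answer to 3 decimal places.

Probabilities are the counts divided by 258.
Repeatedly combine the two least-probable nodes; the expected code length is the sum of the merged weights.
merge 5/258 + 3/86 → 7/129
merge 7/129 + 16/129 → 23/129
merge 37/258 + 37/258 → 37/129
merge 37/258 + 41/258 → 13/43
merge 23/129 + 10/43 → 53/129
merge 37/129 + 13/43 → 76/129
merge 53/129 + 76/129 → 1
L = 7/129 + 23/129 + 37/129 + 13/43 + 53/129 + 76/129 + 1 = 364/129 ≈ 2.822 bits/symbol.

2.822 bits/symbol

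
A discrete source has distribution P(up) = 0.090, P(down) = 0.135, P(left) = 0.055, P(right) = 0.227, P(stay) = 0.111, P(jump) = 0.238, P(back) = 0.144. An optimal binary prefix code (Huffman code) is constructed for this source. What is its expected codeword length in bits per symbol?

Repeatedly combine the two least-probable nodes; the expected code length is the sum of the merged weights.
merge 11/200 + 9/100 → 29/200
merge 111/1000 + 27/200 → 123/500
merge 18/125 + 29/200 → 289/1000
merge 227/1000 + 119/500 → 93/200
merge 123/500 + 289/1000 → 107/200
merge 93/200 + 107/200 → 1
L = 29/200 + 123/500 + 289/1000 + 93/200 + 107/200 + 1 = 67/25 = 2.68 bits/symbol.

2.68 bits/symbol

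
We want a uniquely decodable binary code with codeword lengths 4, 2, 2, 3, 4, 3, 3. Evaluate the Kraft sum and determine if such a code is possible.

1; yes

With common denominator 2^4 = 16: Σ 2^(−ℓᵢ) = 1/16 + 4/16 + 4/16 + 2/16 + 1/16 + 2/16 + 2/16 = 16/16 = 1.
Kraft's inequality requires Σ ≤ 1; here Σ = 1 ≤ 1, so such a prefix code exists.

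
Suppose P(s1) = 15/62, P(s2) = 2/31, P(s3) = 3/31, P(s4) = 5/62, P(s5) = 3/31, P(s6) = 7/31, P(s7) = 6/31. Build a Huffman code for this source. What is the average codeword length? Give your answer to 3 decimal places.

Repeatedly combine the two least-probable nodes; the expected code length is the sum of the merged weights.
merge 2/31 + 5/62 → 9/62
merge 3/31 + 3/31 → 6/31
merge 9/62 + 6/31 → 21/62
merge 6/31 + 7/31 → 13/31
merge 15/62 + 21/62 → 18/31
merge 13/31 + 18/31 → 1
L = 9/62 + 6/31 + 21/62 + 13/31 + 18/31 + 1 = 83/31 ≈ 2.677 bits/symbol.

2.677 bits/symbol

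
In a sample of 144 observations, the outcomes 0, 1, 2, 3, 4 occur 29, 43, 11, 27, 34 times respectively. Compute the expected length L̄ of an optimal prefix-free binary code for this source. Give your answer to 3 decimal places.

Probabilities are the counts divided by 144.
Repeatedly combine the two least-probable nodes; the expected code length is the sum of the merged weights.
merge 11/144 + 3/16 → 19/72
merge 29/144 + 17/72 → 7/16
merge 19/72 + 43/144 → 9/16
merge 7/16 + 9/16 → 1
L = 19/72 + 7/16 + 9/16 + 1 = 163/72 ≈ 2.264 bits/symbol.

2.264 bits/symbol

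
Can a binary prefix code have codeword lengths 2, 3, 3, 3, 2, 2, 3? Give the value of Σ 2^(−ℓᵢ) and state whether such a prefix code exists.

With common denominator 2^3 = 8: Σ 2^(−ℓᵢ) = 2/8 + 1/8 + 1/8 + 1/8 + 2/8 + 2/8 + 1/8 = 10/8 = 1.25.
Kraft's inequality requires Σ ≤ 1; here Σ = 1.25 > 1, so no such prefix code exists.

1.25; no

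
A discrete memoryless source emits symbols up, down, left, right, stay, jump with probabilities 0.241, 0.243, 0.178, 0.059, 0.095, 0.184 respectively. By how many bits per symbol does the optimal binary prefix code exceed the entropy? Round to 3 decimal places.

0.039 bits

Entropy H = −Σ p log₂ p ≈ 2.4468 bits.
Huffman merges: 59/1000+19/200→77/500; 77/500+89/500→83/250; 23/125+241/1000→17/40; 243/1000+83/250→23/40; 17/40+23/40→1. L = 1243/500 ≈ 2.4860.
L − H = 2.4860 − 2.4468 = 0.039 bits.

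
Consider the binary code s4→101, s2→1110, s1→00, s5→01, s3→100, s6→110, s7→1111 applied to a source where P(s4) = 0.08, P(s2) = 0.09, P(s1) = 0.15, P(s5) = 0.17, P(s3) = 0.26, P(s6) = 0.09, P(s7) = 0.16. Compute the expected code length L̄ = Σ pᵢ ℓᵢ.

L̄ = Σ pᵢ·ℓᵢ = 0.08·3 + 0.09·4 + 0.15·2 + 0.17·2 + 0.26·3 + 0.09·3 + 0.16·4 = 2.93 bits/symbol.

2.93 bits/symbol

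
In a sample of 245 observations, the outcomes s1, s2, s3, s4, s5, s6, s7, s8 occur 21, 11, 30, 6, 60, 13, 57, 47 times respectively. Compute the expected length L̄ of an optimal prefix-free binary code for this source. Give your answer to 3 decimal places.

2.714 bits/symbol

Probabilities are the counts divided by 245.
Repeatedly combine the two least-probable nodes; the expected code length is the sum of the merged weights.
merge 6/245 + 11/245 → 17/245
merge 13/245 + 17/245 → 6/49
merge 3/35 + 6/49 → 51/245
merge 6/49 + 47/245 → 11/35
merge 51/245 + 57/245 → 108/245
merge 12/49 + 11/35 → 137/245
merge 108/245 + 137/245 → 1
L = 17/245 + 6/49 + 51/245 + 11/35 + 108/245 + 137/245 + 1 = 19/7 ≈ 2.714 bits/symbol.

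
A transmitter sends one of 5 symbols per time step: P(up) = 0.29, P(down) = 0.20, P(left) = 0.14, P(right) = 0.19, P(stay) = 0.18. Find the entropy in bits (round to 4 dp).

H = −Σ pᵢ log₂ pᵢ.
−0.29·log₂(0.29) = 0.5179
−0.20·log₂(0.20) = 0.4644
−0.14·log₂(0.14) = 0.3971
−0.19·log₂(0.19) = 0.4552
−0.18·log₂(0.18) = 0.4453
Sum ≈ 2.2799 → 2.2799 bits.

2.2799 bits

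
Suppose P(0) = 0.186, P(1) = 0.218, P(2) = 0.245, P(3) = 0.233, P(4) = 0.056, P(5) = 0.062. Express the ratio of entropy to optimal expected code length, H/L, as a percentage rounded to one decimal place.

Entropy H = −Σ p log₂ p ≈ 2.3988 bits.
Huffman merges: 7/125+31/500→59/500; 59/500+93/500→38/125; 109/500+233/1000→451/1000; 49/200+38/125→549/1000; 451/1000+549/1000→1. L = 1211/500 ≈ 2.4220.
Efficiency = H/L = 2.3988/2.4220 = 99.0%.

99.0%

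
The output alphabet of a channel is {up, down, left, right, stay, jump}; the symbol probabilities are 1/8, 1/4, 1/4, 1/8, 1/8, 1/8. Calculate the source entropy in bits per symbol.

Each probability is a power of 1/2, so log₂(1/p) is an integer.
H = Σ p·log₂(1/p) = 1/8·3 + 1/4·2 + 1/4·2 + 1/8·3 + 1/8·3 + 1/8·3 = 2.5 bits.

2.5 bits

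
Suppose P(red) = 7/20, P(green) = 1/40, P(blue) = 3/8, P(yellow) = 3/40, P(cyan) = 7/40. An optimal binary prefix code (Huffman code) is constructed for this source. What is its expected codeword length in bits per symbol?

Repeatedly combine the two least-probable nodes; the expected code length is the sum of the merged weights.
merge 1/40 + 3/40 → 1/10
merge 1/10 + 7/40 → 11/40
merge 11/40 + 7/20 → 5/8
merge 3/8 + 5/8 → 1
L = 1/10 + 11/40 + 5/8 + 1 = 2 bits/symbol.

2 bits/symbol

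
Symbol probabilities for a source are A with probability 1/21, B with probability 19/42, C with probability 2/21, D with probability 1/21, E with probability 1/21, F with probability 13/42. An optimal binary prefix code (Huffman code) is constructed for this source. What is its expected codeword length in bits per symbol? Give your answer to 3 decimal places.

Repeatedly combine the two least-probable nodes; the expected code length is the sum of the merged weights.
merge 1/21 + 1/21 → 2/21
merge 1/21 + 2/21 → 1/7
merge 2/21 + 1/7 → 5/21
merge 5/21 + 13/42 → 23/42
merge 19/42 + 23/42 → 1
L = 2/21 + 1/7 + 5/21 + 23/42 + 1 = 85/42 ≈ 2.024 bits/symbol.

2.024 bits/symbol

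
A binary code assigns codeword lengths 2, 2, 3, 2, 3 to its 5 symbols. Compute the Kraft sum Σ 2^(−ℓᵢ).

1

With common denominator 2^3 = 8: Σ 2^(−ℓᵢ) = 2/8 + 2/8 + 1/8 + 2/8 + 1/8 = 8/8 = 1.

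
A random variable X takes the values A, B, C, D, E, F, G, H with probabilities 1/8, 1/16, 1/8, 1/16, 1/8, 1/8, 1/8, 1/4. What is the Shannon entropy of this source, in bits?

Each probability is a power of 1/2, so log₂(1/p) is an integer.
H = Σ p·log₂(1/p) = 1/8·3 + 1/16·4 + 1/8·3 + 1/16·4 + 1/8·3 + 1/8·3 + 1/8·3 + 1/4·2 = 2.875 bits.

2.875 bits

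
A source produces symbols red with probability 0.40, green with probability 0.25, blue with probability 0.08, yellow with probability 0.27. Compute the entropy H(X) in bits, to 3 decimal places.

1.830 bits

H = −Σ pᵢ log₂ pᵢ.
−0.40·log₂(0.40) = 0.5288
−0.25·log₂(0.25) = 0.5000
−0.08·log₂(0.08) = 0.2915
−0.27·log₂(0.27) = 0.5100
Sum ≈ 1.8303 → 1.830 bits.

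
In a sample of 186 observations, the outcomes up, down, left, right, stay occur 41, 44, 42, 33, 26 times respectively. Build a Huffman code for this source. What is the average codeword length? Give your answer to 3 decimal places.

2.317 bits/symbol

Probabilities are the counts divided by 186.
Repeatedly combine the two least-probable nodes; the expected code length is the sum of the merged weights.
merge 13/93 + 11/62 → 59/186
merge 41/186 + 7/31 → 83/186
merge 22/93 + 59/186 → 103/186
merge 83/186 + 103/186 → 1
L = 59/186 + 83/186 + 103/186 + 1 = 431/186 ≈ 2.317 bits/symbol.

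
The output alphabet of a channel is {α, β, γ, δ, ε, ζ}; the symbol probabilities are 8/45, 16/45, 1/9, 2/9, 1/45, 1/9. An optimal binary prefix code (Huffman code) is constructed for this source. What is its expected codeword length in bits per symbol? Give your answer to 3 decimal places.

2.378 bits/symbol

Repeatedly combine the two least-probable nodes; the expected code length is the sum of the merged weights.
merge 1/45 + 1/9 → 2/15
merge 1/9 + 2/15 → 11/45
merge 8/45 + 2/9 → 2/5
merge 11/45 + 16/45 → 3/5
merge 2/5 + 3/5 → 1
L = 2/15 + 11/45 + 2/5 + 3/5 + 1 = 107/45 ≈ 2.378 bits/symbol.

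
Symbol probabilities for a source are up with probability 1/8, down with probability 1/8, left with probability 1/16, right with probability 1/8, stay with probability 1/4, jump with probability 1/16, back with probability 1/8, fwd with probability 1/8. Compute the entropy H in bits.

2.875 bits

Each probability is a power of 1/2, so log₂(1/p) is an integer.
H = Σ p·log₂(1/p) = 1/8·3 + 1/8·3 + 1/16·4 + 1/8·3 + 1/4·2 + 1/16·4 + 1/8·3 + 1/8·3 = 2.875 bits.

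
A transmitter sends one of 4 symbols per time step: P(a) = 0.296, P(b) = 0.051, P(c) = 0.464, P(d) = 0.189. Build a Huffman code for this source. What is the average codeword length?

1.776 bits/symbol

Repeatedly combine the two least-probable nodes; the expected code length is the sum of the merged weights.
merge 51/1000 + 189/1000 → 6/25
merge 6/25 + 37/125 → 67/125
merge 58/125 + 67/125 → 1
L = 6/25 + 67/125 + 1 = 222/125 = 1.776 bits/symbol.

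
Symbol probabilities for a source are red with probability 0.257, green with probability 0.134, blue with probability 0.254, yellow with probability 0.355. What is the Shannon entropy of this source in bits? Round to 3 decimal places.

1.925 bits

H = −Σ pᵢ log₂ pᵢ.
−0.257·log₂(0.257) = 0.5038
−0.134·log₂(0.134) = 0.3886
−0.254·log₂(0.254) = 0.5022
−0.355·log₂(0.355) = 0.5304
Sum ≈ 1.9249 → 1.925 bits.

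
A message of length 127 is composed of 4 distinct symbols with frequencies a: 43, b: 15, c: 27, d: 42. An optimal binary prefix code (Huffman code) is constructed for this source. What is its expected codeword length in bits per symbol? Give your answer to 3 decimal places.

1.992 bits/symbol

Probabilities are the counts divided by 127.
Repeatedly combine the two least-probable nodes; the expected code length is the sum of the merged weights.
merge 15/127 + 27/127 → 42/127
merge 42/127 + 42/127 → 84/127
merge 43/127 + 84/127 → 1
L = 42/127 + 84/127 + 1 = 253/127 ≈ 1.992 bits/symbol.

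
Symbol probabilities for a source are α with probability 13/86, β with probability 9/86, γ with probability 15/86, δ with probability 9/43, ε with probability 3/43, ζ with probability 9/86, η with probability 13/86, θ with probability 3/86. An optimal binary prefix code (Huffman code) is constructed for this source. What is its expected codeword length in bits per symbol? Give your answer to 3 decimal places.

Repeatedly combine the two least-probable nodes; the expected code length is the sum of the merged weights.
merge 3/86 + 3/43 → 9/86
merge 9/86 + 9/86 → 9/43
merge 9/86 + 13/86 → 11/43
merge 13/86 + 15/86 → 14/43
merge 9/43 + 9/43 → 18/43
merge 11/43 + 14/43 → 25/43
merge 18/43 + 25/43 → 1
L = 9/86 + 9/43 + 11/43 + 14/43 + 18/43 + 25/43 + 1 = 249/86 ≈ 2.895 bits/symbol.

2.895 bits/symbol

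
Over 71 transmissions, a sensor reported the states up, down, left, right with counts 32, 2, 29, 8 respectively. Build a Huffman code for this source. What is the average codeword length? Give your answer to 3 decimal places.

1.690 bits/symbol

Probabilities are the counts divided by 71.
Repeatedly combine the two least-probable nodes; the expected code length is the sum of the merged weights.
merge 2/71 + 8/71 → 10/71
merge 10/71 + 29/71 → 39/71
merge 32/71 + 39/71 → 1
L = 10/71 + 39/71 + 1 = 120/71 ≈ 1.690 bits/symbol.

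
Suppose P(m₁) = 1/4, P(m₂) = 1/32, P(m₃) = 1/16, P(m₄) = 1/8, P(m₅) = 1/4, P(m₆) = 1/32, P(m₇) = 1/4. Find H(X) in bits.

Each probability is a power of 1/2, so log₂(1/p) is an integer.
H = Σ p·log₂(1/p) = 1/4·2 + 1/32·5 + 1/16·4 + 1/8·3 + 1/4·2 + 1/32·5 + 1/4·2 = 2.4375 bits.

2.4375 bits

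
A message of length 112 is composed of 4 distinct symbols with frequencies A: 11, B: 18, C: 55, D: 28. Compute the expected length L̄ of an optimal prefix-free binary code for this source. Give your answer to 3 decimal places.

1.768 bits/symbol

Probabilities are the counts divided by 112.
Repeatedly combine the two least-probable nodes; the expected code length is the sum of the merged weights.
merge 11/112 + 9/56 → 29/112
merge 1/4 + 29/112 → 57/112
merge 55/112 + 57/112 → 1
L = 29/112 + 57/112 + 1 = 99/56 ≈ 1.768 bits/symbol.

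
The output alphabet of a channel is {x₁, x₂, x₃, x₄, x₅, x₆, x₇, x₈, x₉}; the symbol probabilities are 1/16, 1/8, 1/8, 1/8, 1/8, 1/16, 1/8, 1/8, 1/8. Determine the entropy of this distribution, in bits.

Each probability is a power of 1/2, so log₂(1/p) is an integer.
H = Σ p·log₂(1/p) = 1/16·4 + 1/8·3 + 1/8·3 + 1/8·3 + 1/8·3 + 1/16·4 + 1/8·3 + 1/8·3 + 1/8·3 = 3.125 bits.

3.125 bits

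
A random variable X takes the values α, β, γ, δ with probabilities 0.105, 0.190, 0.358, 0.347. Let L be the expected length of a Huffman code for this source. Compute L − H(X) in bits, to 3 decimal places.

Entropy H = −Σ p log₂ p ≈ 1.8570 bits.
Huffman merges: 21/200+19/100→59/200; 59/200+347/1000→321/500; 179/500+321/500→1. L = 1937/1000 ≈ 1.9370.
L − H = 1.9370 − 1.8570 = 0.080 bits.

0.080 bits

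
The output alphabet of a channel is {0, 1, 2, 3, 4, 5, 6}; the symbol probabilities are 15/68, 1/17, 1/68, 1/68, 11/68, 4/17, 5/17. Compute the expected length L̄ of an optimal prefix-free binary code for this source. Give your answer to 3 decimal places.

2.368 bits/symbol

Repeatedly combine the two least-probable nodes; the expected code length is the sum of the merged weights.
merge 1/68 + 1/68 → 1/34
merge 1/34 + 1/17 → 3/34
merge 3/34 + 11/68 → 1/4
merge 15/68 + 4/17 → 31/68
merge 1/4 + 5/17 → 37/68
merge 31/68 + 37/68 → 1
L = 1/34 + 3/34 + 1/4 + 31/68 + 37/68 + 1 = 161/68 ≈ 2.368 bits/symbol.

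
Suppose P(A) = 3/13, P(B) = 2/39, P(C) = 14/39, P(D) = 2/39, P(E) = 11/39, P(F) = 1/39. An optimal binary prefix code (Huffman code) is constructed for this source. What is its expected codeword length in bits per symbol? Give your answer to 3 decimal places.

2.205 bits/symbol

Repeatedly combine the two least-probable nodes; the expected code length is the sum of the merged weights.
merge 1/39 + 2/39 → 1/13
merge 2/39 + 1/13 → 5/39
merge 5/39 + 3/13 → 14/39
merge 11/39 + 14/39 → 25/39
merge 14/39 + 25/39 → 1
L = 1/13 + 5/39 + 14/39 + 25/39 + 1 = 86/39 ≈ 2.205 bits/symbol.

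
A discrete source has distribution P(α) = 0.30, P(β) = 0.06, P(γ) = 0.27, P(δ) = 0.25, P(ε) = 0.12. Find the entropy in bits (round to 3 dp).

2.142 bits

H = −Σ pᵢ log₂ pᵢ.
−0.30·log₂(0.30) = 0.5211
−0.06·log₂(0.06) = 0.2435
−0.27·log₂(0.27) = 0.5100
−0.25·log₂(0.25) = 0.5000
−0.12·log₂(0.12) = 0.3671
Sum ≈ 2.1417 → 2.142 bits.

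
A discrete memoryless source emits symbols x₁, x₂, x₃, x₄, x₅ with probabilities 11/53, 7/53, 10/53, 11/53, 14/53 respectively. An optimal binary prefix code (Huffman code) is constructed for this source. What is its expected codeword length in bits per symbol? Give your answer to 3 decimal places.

2.321 bits/symbol

Repeatedly combine the two least-probable nodes; the expected code length is the sum of the merged weights.
merge 7/53 + 10/53 → 17/53
merge 11/53 + 11/53 → 22/53
merge 14/53 + 17/53 → 31/53
merge 22/53 + 31/53 → 1
L = 17/53 + 22/53 + 31/53 + 1 = 123/53 ≈ 2.321 bits/symbol.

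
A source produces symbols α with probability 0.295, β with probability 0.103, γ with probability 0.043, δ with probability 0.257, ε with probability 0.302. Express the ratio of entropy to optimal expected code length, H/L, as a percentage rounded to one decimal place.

96.8%

Entropy H = −Σ p log₂ p ≈ 2.0780 bits.
Huffman merges: 43/1000+103/1000→73/500; 73/500+257/1000→403/1000; 59/200+151/500→597/1000; 403/1000+597/1000→1. L = 1073/500 ≈ 2.1460.
Efficiency = H/L = 2.0780/2.1460 = 96.8%.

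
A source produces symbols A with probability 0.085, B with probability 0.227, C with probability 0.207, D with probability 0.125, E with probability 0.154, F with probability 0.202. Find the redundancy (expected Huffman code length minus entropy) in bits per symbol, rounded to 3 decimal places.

Entropy H = −Σ p log₂ p ≈ 2.5150 bits.
Huffman merges: 17/200+1/8→21/100; 77/500+101/500→89/250; 207/1000+21/100→417/1000; 227/1000+89/250→583/1000; 417/1000+583/1000→1. L = 1283/500 ≈ 2.5660.
L − H = 2.5660 − 2.5150 = 0.051 bits.

0.051 bits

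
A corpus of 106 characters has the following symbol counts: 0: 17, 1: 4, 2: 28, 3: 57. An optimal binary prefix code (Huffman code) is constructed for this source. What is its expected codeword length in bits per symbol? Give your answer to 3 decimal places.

Probabilities are the counts divided by 106.
Repeatedly combine the two least-probable nodes; the expected code length is the sum of the merged weights.
merge 2/53 + 17/106 → 21/106
merge 21/106 + 14/53 → 49/106
merge 49/106 + 57/106 → 1
L = 21/106 + 49/106 + 1 = 88/53 ≈ 1.660 bits/symbol.

1.660 bits/symbol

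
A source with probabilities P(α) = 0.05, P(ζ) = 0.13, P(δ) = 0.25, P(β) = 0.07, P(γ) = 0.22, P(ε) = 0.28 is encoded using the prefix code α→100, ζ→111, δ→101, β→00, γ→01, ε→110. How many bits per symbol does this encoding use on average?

L̄ = Σ pᵢ·ℓᵢ = 0.05·3 + 0.13·3 + 0.25·3 + 0.07·2 + 0.22·2 + 0.28·3 = 2.71 bits/symbol.

2.71 bits/symbol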